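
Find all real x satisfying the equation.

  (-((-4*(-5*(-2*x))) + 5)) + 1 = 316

Step 1. [(-((-4*(-5*(-2*x))) + 5)) + 1 = 316] subtract 1: x sits inside (… + 1), so sub: -((-4*(-5*(-2*x))) + 5) = 315.
Step 2. [-((-4*(-5*(-2*x))) + 5) = 315] leading − — multiply by −1. So neg: (-4*(-5*(-2*x))) + 5 = -315.
Step 3. [(-4*(-5*(-2*x))) + 5 = -315] peel the +5: subtract 5 from each side. So sub: -4*(-5*(-2*x)) = -320.
Step 4. [-4*(-5*(-2*x)) = -320] -4·(inner) — divide through by -4 ⇒ div: -5*(-2*x) = 80.
Step 5. [-5*(-2*x) = 80] divide by the outer -5, so div: -2*x = -16.
Step 6. [-2*x = -16] -2 out front; divide by -2. So div: x = 8.

Answer: x ∈ {8}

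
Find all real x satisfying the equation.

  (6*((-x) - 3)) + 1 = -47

Step 1. [(6*((-x) - 3)) + 1 = -47] +1 is outermost — subtract 1 both sides, so sub: 6*((-x) - 3) = -48.
Step 2. [6*((-x) - 3) = -48] leading coefficient 6: divide by 6. So div: (-x) - 3 = -8.
Step 3. [(-x) - 3 = -8] 3 comes off first (add 3). So sub: -x = -5.
Step 4. [-x = -5] LHS negated; negate both sides, so neg: x = 5.

Answer: x ∈ {5}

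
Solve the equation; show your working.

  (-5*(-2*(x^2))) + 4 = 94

Step 1. [(-5*(-2*(x^2))) + 4 = 94] 4 comes off first (subtract 4) ⇒ sub: -5*(-2*(x^2)) = 90.
Step 2. [-5*(-2*(x^2)) = 90] LHS = -5·(…); ÷-5 both sides ⇒ div: -2*(x^2) = -18.
Step 3. [-2*(x^2) = -18] -2·(inner) — divide through by -2, so div: x^2 = 9.
Step 4. [x^2 = 9] LHS squared, RHS 9 ≥ 0: apply √ (±), so sqrt: x = 3 or -3.

Answer: x ∈ {-3, 3}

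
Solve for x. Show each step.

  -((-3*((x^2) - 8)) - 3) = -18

Step 1. [-((-3*((x^2) - 8)) - 3) = -18] flip signs both sides, so neg: (-3*((x^2) - 8)) - 3 = 18.
Step 2. [(-3*((x^2) - 8)) - 3 = 18] common factor -3 (LHS and 18) — divide through, so factor: ((x^2) - 8) + 1 = -6.
Step 3. [((x^2) - 8) + 1 = -6] the outer +1 inverts by subtracting 1. So sub: (x^2) - 8 = -7.
Step 4. [(x^2) - 8 = -7] -8 is outermost — add 8 both sides ⇒ sub: x^2 = 1.
Step 5. [x^2 = 1] √ both sides: 1 ≥ 0 gives two branches ⇒ sqrt: x = 1 or -1.

Answer: x ∈ {-1, 1}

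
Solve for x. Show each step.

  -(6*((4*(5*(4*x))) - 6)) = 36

Step 1. [-(6*((4*(5*(4*x))) - 6)) = 36] LHS negated; negate both sides ⇒ neg: 6*((4*(5*(4*x))) - 6) = -36.
Step 2. [6*((4*(5*(4*x))) - 6) = -36] 6·(inner) — divide through by 6. So div: (4*(5*(4*x))) - 6 = -6.
Step 3. [(4*(5*(4*x))) - 6 = -6] -6 is outermost — add 6 both sides, so sub: 4*(5*(4*x)) = 0.
Step 4. [4*(5*(4*x)) = 0] 4 out front; divide by 4, so div: 5*(4*x) = 0.
Step 5. [5*(4*x) = 0] LHS = 5·(…); ÷5 both sides, so div: 4*x = 0.
Step 6. [4*x = 0] 4 out front; divide by 4. So div: x = 0.

Answer: x ∈ {0}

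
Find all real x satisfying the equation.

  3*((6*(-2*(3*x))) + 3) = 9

Step 1. [3*((6*(-2*(3*x))) + 3) = 9] 3·(inner) — divide through by 3. So div: (6*(-2*(3*x))) + 3 = 3.
Step 2. [(6*(-2*(3*x))) + 3 = 3] 3 comes off first (subtract 3) ⇒ sub: 6*(-2*(3*x)) = 0.
Step 3. [6*(-2*(3*x)) = 0] 6 out front; divide by 6. So div: -2*(3*x) = 0.
Step 4. [-2*(3*x) = 0] LHS = -2·(…); ÷-2 both sides. So div: 3*x = 0.
Step 5. [3*x = 0] 3 out front; divide by 3 ⇒ div: x = 0.

Answer: x ∈ {0}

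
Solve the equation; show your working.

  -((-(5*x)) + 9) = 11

Step 1. [-((-(5*x)) + 9) = 11] flip signs both sides ⇒ neg: (-(5*x)) + 9 = -11.
Step 2. [(-(5*x)) + 9 = -11] subtract 9: x sits inside (… + 9) ⇒ sub: -(5*x) = -20.
Step 3. [-(5*x) = -20] flip signs both sides ⇒ neg: 5*x = 20.
Step 4. [5*x = 20] LHS = 5·(…); ÷5 both sides. So div: x = 4.

Answer: x ∈ {4}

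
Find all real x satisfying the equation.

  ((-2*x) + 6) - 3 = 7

Step 1. [((-2*x) + 6) - 3 = 7] the outer -3 inverts by adding 3 ⇒ sub: (-2*x) + 6 = 10.
Step 2. [(-2*x) + 6 = 10] -2 | LHS and -2 | 10: pull -2 out. So factor: x - 3 = -5.
Step 3. [x - 3 = -5] -3 is outermost — add 3 both sides ⇒ sub: x = -2.

Answer: x ∈ {-2}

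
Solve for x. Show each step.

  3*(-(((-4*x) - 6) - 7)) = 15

Step 1. [3*(-(((-4*x) - 6) - 7)) = 15] divide by the outer 3. So div: -(((-4*x) - 6) - 7) = 5.
Step 2. [-(((-4*x) - 6) - 7) = 5] LHS negated; negate both sides, so neg: ((-4*x) - 6) - 7 = -5.
Step 3. [((-4*x) - 6) - 7 = -5] add 7: x sits inside (… - 7), so sub: (-4*x) - 6 = 2.
Step 4. [(-4*x) - 6 = 2] 6 comes off first (add 6) ⇒ sub: -4*x = 8.
Step 5. [-4*x = 8] -4 out front; divide by -4. So div: x = -2.

Answer: x ∈ {-2}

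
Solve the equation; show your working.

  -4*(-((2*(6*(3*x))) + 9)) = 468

Step 1. [-4*(-((2*(6*(3*x))) + 9)) = 468] -4 out front; divide by -4. So div: -((2*(6*(3*x))) + 9) = -117.
Step 2. [-((2*(6*(3*x))) + 9) = -117] leading − — multiply by −1 ⇒ neg: (2*(6*(3*x))) + 9 = 117.
Step 3. [(2*(6*(3*x))) + 9 = 117] the outer +9 inverts by subtracting 9, so sub: 2*(6*(3*x)) = 108.
Step 4. [2*(6*(3*x)) = 108] leading coefficient 2: divide by 2. So div: 6*(3*x) = 54.
Step 5. [6*(3*x) = 54] leading coefficient 6: divide by 6, so div: 3*x = 9.
Step 6. [3*x = 9] leading coefficient 3: divide by 3, so div: x = 3.

Answer: x ∈ {3}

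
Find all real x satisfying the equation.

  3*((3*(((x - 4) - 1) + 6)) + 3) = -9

Step 1. [3*((3*(((x - 4) - 1) + 6)) + 3) = -9] LHS = 3·(…); ÷3 both sides ⇒ div: (3*(((x - 4) - 1) + 6)) + 3 = -3.
Step 2. [(3*(((x - 4) - 1) + 6)) + 3 = -3] 3 comes off first (subtract 3). So sub: 3*(((x - 4) - 1) + 6) = -6.
Step 3. [3*(((x - 4) - 1) + 6) = -6] LHS = 3·(…); ÷3 both sides. So div: ((x - 4) - 1) + 6 = -2.
Step 4. [((x - 4) - 1) + 6 = -2] 6 comes off first (subtract 6). So sub: (x - 4) - 1 = -8.
Step 5. [(x - 4) - 1 = -8] -1 is outermost — add 1 both sides. So sub: x - 4 = -7.
Step 6. [x - 4 = -7] add 4: x sits inside (… - 4) ⇒ sub: x = -3.

Answer: x ∈ {-3}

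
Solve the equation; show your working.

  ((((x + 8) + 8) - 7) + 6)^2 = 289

Step 1. [((((x + 8) + 8) - 7) + 6)^2 = 289] 289 ≥ 0, LHS is (·)² — take ±√, so sqrt: (((x + 8) + 8) - 7) + 6 = 17 or -17.
Step 2. [(((x + 8) + 8) - 7) + 6 = 17 or -17] 6 comes off first (subtract 6), so sub: ((x + 8) + 8) - 7 = 11 or -23.
Step 3. [((x + 8) + 8) - 7 = 11 or -23] -7 is outermost — add 7 both sides, so sub: (x + 8) + 8 = 18 or -16.
Step 4. [(x + 8) + 8 = 18 or -16] +8 is outermost — subtract 8 both sides, so sub: x + 8 = 10 or -24.
Step 5. [x + 8 = 10 or -24] the outer +8 inverts by subtracting 8. So sub: x = 2 or -32.

Answer: x ∈ {-32, 2}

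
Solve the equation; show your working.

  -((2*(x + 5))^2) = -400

Step 1. [-((2*(x + 5))^2) = -400] LHS negated; negate both sides ⇒ neg: (2*(x + 5))^2 = 400.
Step 2. [(2*(x + 5))^2 = 400] LHS squared, RHS 400 ≥ 0: apply √ (±), so sqrt: 2*(x + 5) = 20 or -20.
Step 3. [2*(x + 5) = 20 or -20] 2·(inner) — divide through by 2. So div: x + 5 = 10 or -10.
Step 4. [x + 5 = 10 or -10] +5 is outermost — subtract 5 both sides ⇒ sub: x = 5 or -15.

Answer: x ∈ {-15, 5}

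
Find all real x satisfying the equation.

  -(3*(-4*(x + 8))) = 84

Step 1. [-(3*(-4*(x + 8))) = 84] LHS negated; negate both sides, so neg: 3*(-4*(x + 8)) = -84.
Step 2. [3*(-4*(x + 8)) = -84] 3·(inner) — divide through by 3 ⇒ div: -4*(x + 8) = -28.
Step 3. [-4*(x + 8) = -28] divide by the outer -4, so div: x + 8 = 7.
Step 4. [x + 8 = 7] subtract 8: x sits inside (… + 8), so sub: x = -1.

Answer: x ∈ {-1}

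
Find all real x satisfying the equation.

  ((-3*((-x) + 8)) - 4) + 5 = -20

Step 1. [((-3*((-x) + 8)) - 4) + 5 = -20] +5 is outermost — subtract 5 both sides, so sub: (-3*((-x) + 8)) - 4 = -25.
Step 2. [(-3*((-x) + 8)) - 4 = -25] 4 comes off first (add 4), so sub: -3*((-x) + 8) = -21.
Step 3. [-3*((-x) + 8) = -21] leading coefficient -3: divide by -3 ⇒ div: (-x) + 8 = 7.
Step 4. [(-x) + 8 = 7] subtract 8: x sits inside (… + 8), so sub: -x = -1.
Step 5. [-x = -1] flip signs both sides. So neg: x = 1.

Answer: x ∈ {1}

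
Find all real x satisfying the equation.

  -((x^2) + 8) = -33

Step 1. [-((x^2) + 8) = -33] LHS negated; negate both sides. So neg: (x^2) + 8 = 33.
Step 2. [(x^2) + 8 = 33] 8 comes off first (subtract 8) ⇒ sub: x^2 = 25.
Step 3. [x^2 = 25] √ both sides: 25 ≥ 0 gives two branches. So sqrt: x = 5 or -5.

Answer: x ∈ {-5, 5}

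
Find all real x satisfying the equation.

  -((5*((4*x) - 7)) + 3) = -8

Step 1. [-((5*((4*x) - 7)) + 3) = -8] LHS negated; negate both sides ⇒ neg: (5*((4*x) - 7)) + 3 = 8.
Step 2. [(5*((4*x) - 7)) + 3 = 8] peel the +3: subtract 3 from each side ⇒ sub: 5*((4*x) - 7) = 5.
Step 3. [5*((4*x) - 7) = 5] 5·(inner) — divide through by 5, so div: (4*x) - 7 = 1.
Step 4. [(4*x) - 7 = 1] add 7: x sits inside (… - 7). So sub: 4*x = 8.
Step 5. [4*x = 8] leading coefficient 4: divide by 4, so div: x = 2.

Answer: x ∈ {2}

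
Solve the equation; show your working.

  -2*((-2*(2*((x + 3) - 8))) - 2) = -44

Step 1. [-2*((-2*(2*((x + 3) - 8))) - 2) = -44] divide by the outer -2 ⇒ div: (-2*(2*((x + 3) - 8))) - 2 = 22.
Step 2. [(-2*(2*((x + 3) - 8))) - 2 = 22] -2 is outermost — add 2 both sides ⇒ sub: -2*(2*((x + 3) - 8)) = 24.
Step 3. [-2*(2*((x + 3) - 8)) = 24] -2·(inner) — divide through by -2, so div: 2*((x + 3) - 8) = -12.
Step 4. [2*((x + 3) - 8) = -12] LHS = 2·(…); ÷2 both sides, so div: (x + 3) - 8 = -6.
Step 5. [(x + 3) - 8 = -6] 8 comes off first (add 8), so sub: x + 3 = 2.
Step 6. [x + 3 = 2] 3 comes off first (subtract 3). So sub: x = -1.

Answer: x ∈ {-1}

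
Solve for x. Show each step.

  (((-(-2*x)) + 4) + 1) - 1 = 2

Step 1. [(((-(-2*x)) + 4) + 1) - 1 = 2] -1 is outermost — add 1 both sides ⇒ sub: ((-(-2*x)) + 4) + 1 = 3.
Step 2. [((-(-2*x)) + 4) + 1 = 3] the outer +1 inverts by subtracting 1. So sub: (-(-2*x)) + 4 = 2.
Step 3. [(-(-2*x)) + 4 = 2] subtract 4: x sits inside (… + 4), so sub: -(-2*x) = -2.
Step 4. [-(-2*x) = -2] leading − — multiply by −1 ⇒ neg: -2*x = 2.
Step 5. [-2*x = 2] -2·(inner) — divide through by -2. So div: x = -1.

Answer: x ∈ {-1}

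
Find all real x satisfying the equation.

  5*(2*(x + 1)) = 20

Step 1. [5*(2*(x + 1)) = 20] 5 out front; divide by 5. So div: 2*(x + 1) = 4.
Step 2. [2*(x + 1) = 4] LHS = 2·(…); ÷2 both sides ⇒ div: x + 1 = 2.
Step 3. [x + 1 = 2] subtract 1: x sits inside (… + 1) ⇒ sub: x = 1.

Answer: x ∈ {1}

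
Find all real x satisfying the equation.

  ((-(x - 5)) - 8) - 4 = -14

Step 1. [((-(x - 5)) - 8) - 4 = -14] add 4: x sits inside (… - 4) ⇒ sub: (-(x - 5)) - 8 = -10.
Step 2. [(-(x - 5)) - 8 = -10] -8 is outermost — add 8 both sides. So sub: -(x - 5) = -2.
Step 3. [-(x - 5) = -2] flip signs both sides ⇒ neg: x - 5 = 2.
Step 4. [x - 5 = 2] the outer -5 inverts by adding 5. So sub: x = 7.

Answer: x ∈ {7}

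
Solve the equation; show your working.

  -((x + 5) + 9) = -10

Step 1. [-((x + 5) + 9) = -10] LHS negated; negate both sides ⇒ neg: (x + 5) + 9 = 10.
Step 2. [(x + 5) + 9 = 10] subtract 9: x sits inside (… + 9). So sub: x + 5 = 1.
Step 3. [x + 5 = 1] peel the +5: subtract 5 from each side. So sub: x = -4.

Answer: x ∈ {-4}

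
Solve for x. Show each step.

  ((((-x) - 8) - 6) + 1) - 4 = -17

Step 1. [((((-x) - 8) - 6) + 1) - 4 = -17] peel the -4: add 4 from each side, so sub: (((-x) - 8) - 6) + 1 = -13.
Step 2. [(((-x) - 8) - 6) + 1 = -13] 1 comes off first (subtract 1) ⇒ sub: ((-x) - 8) - 6 = -14.
Step 3. [((-x) - 8) - 6 = -14] peel the -6: add 6 from each side, so sub: (-x) - 8 = -8.
Step 4. [(-x) - 8 = -8] the outer -8 inverts by adding 8. So sub: -x = 0.
Step 5. [-x = 0] leading − — multiply by −1, so neg: x = 0.

Answer: x ∈ {0}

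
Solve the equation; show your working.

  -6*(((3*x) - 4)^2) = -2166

Step 1. [-6*(((3*x) - 4)^2) = -2166] leading coefficient -6: divide by -6. So div: ((3*x) - 4)^2 = 361.
Step 2. [((3*x) - 4)^2 = 361] LHS squared, RHS 361 ≥ 0: apply √ (±). So sqrt: (3*x) - 4 = 19 or -19.
Step 3. [(3*x) - 4 = 19 or -19] 4 comes off first (add 4), so sub: 3*x = 23 or -15.
Step 4. [3*x = 23 or -15] 3·(inner) — divide through by 3, so div: x = 23/3 or -5.

Answer: x ∈ {-5, 23/3}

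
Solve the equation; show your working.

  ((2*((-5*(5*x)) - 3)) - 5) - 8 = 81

Step 1. [((2*((-5*(5*x)) - 3)) - 5) - 8 = 81] -8 is outermost — add 8 both sides, so sub: (2*((-5*(5*x)) - 3)) - 5 = 89.
Step 2. [(2*((-5*(5*x)) - 3)) - 5 = 89] add 5: x sits inside (… - 5), so sub: 2*((-5*(5*x)) - 3) = 94.
Step 3. [2*((-5*(5*x)) - 3) = 94] LHS = 2·(…); ÷2 both sides. So div: (-5*(5*x)) - 3 = 47.
Step 4. [(-5*(5*x)) - 3 = 47] add 3: x sits inside (… - 3) ⇒ sub: -5*(5*x) = 50.
Step 5. [-5*(5*x) = 50] -5 out front; divide by -5, so div: 5*x = -10.
Step 6. [5*x = -10] 5·(inner) — divide through by 5, so div: x = -2.

Answer: x ∈ {-2}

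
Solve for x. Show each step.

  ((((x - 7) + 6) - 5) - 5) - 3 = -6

Step 1. [((((x - 7) + 6) - 5) - 5) - 3 = -6] peel the -3: add 3 from each side ⇒ sub: (((x - 7) + 6) - 5) - 5 = -3.
Step 2. [(((x - 7) + 6) - 5) - 5 = -3] 5 comes off first (add 5) ⇒ sub: ((x - 7) + 6) - 5 = 2.
Step 3. [((x - 7) + 6) - 5 = 2] add 5: x sits inside (… - 5). So sub: (x - 7) + 6 = 7.
Step 4. [(x - 7) + 6 = 7] subtract 6: x sits inside (… + 6), so sub: x - 7 = 1.
Step 5. [x - 7 = 1] the outer -7 inverts by adding 7, so sub: x = 8.

Answer: x ∈ {8}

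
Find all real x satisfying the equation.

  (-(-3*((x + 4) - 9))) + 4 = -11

Step 1. [(-(-3*((x + 4) - 9))) + 4 = -11] peel the +4: subtract 4 from each side ⇒ sub: -(-3*((x + 4) - 9)) = -15.
Step 2. [-(-3*((x + 4) - 9)) = -15] flip signs both sides. So neg: -3*((x + 4) - 9) = 15.
Step 3. [-3*((x + 4) - 9) = 15] divide by the outer -3. So div: (x + 4) - 9 = -5.
Step 4. [(x + 4) - 9 = -5] 9 comes off first (add 9). So sub: x + 4 = 4.
Step 5. [x + 4 = 4] 4 comes off first (subtract 4), so sub: x = 0.

Answer: x ∈ {0}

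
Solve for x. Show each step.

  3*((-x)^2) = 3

Step 1. [3*((-x)^2) = 3] leading coefficient 3: divide by 3 ⇒ div: (-x)^2 = 1.
Step 2. [(-x)^2 = 1] LHS squared, RHS 1 ≥ 0: apply √ (±), so sqrt: -x = 1 or -1.
Step 3. [-x = 1 or -1] flip signs both sides. So neg: x = -1 or 1.

Answer: x ∈ {-1, 1}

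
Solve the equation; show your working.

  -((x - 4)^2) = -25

Step 1. [-((x - 4)^2) = -25] leading − — multiply by −1 ⇒ neg: (x - 4)^2 = 25.
Step 2. [(x - 4)^2 = 25] √ both sides: 25 ≥ 0 gives two branches, so sqrt: x - 4 = 5 or -5.
Step 3. [x - 4 = 5 or -5] -4 is outermost — add 4 both sides. So sub: x = 9 or -1.

Answer: x ∈ {-1, 9}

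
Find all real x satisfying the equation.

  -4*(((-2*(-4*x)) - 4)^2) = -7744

Step 1. [-4*(((-2*(-4*x)) - 4)^2) = -7744] divide by the outer -4. So div: ((-2*(-4*x)) - 4)^2 = 1936.
Step 2. [((-2*(-4*x)) - 4)^2 = 1936] 1936 ≥ 0, LHS is (·)² — take ±√ ⇒ sqrt: (-2*(-4*x)) - 4 = 44 or -44.
Step 3. [(-2*(-4*x)) - 4 = 44 or -44] -4 is outermost — add 4 both sides ⇒ sub: -2*(-4*x) = 48 or -40.
Step 4. [-2*(-4*x) = 48 or -40] -2·(inner) — divide through by -2, so div: -4*x = -24 or 20.
Step 5. [-4*x = -24 or 20] -4 out front; divide by -4, so div: x = 6 or -5.

Answer: x ∈ {-5, 6}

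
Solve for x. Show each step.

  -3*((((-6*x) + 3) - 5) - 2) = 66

Step 1. [-3*((((-6*x) + 3) - 5) - 2) = 66] leading coefficient -3: divide by -3, so div: (((-6*x) + 3) - 5) - 2 = -22.
Step 2. [(((-6*x) + 3) - 5) - 2 = -22] add 2: x sits inside (… - 2), so sub: ((-6*x) + 3) - 5 = -20.
Step 3. [((-6*x) + 3) - 5 = -20] add 5: x sits inside (… - 5), so sub: (-6*x) + 3 = -15.
Step 4. [(-6*x) + 3 = -15] peel the +3: subtract 3 from each side, so sub: -6*x = -18.
Step 5. [-6*x = -18] leading coefficient -6: divide by -6. So div: x = 3.

Answer: x ∈ {3}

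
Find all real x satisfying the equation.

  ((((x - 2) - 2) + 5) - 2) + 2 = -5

Step 1. [((((x - 2) - 2) + 5) - 2) + 2 = -5] the outer +2 inverts by subtracting 2, so sub: (((x - 2) - 2) + 5) - 2 = -7.
Step 2. [(((x - 2) - 2) + 5) - 2 = -7] the outer -2 inverts by adding 2, so sub: ((x - 2) - 2) + 5 = -5.
Step 3. [((x - 2) - 2) + 5 = -5] subtract 5: x sits inside (… + 5), so sub: (x - 2) - 2 = -10.
Step 4. [(x - 2) - 2 = -10] the outer -2 inverts by adding 2, so sub: x - 2 = -8.
Step 5. [x - 2 = -8] the outer -2 inverts by adding 2 ⇒ sub: x = -6.

Answer: x ∈ {-6}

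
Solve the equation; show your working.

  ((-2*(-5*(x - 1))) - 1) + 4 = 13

Step 1. [((-2*(-5*(x - 1))) - 1) + 4 = 13] +4 is outermost — subtract 4 both sides. So sub: (-2*(-5*(x - 1))) - 1 = 9.
Step 2. [(-2*(-5*(x - 1))) - 1 = 9] add 1: x sits inside (… - 1), so sub: -2*(-5*(x - 1)) = 10.
Step 3. [-2*(-5*(x - 1)) = 10] -2 out front; divide by -2 ⇒ div: -5*(x - 1) = -5.
Step 4. [-5*(x - 1) = -5] -5·(inner) — divide through by -5. So div: x - 1 = 1.
Step 5. [x - 1 = 1] 1 comes off first (add 1) ⇒ sub: x = 2.

Answer: x ∈ {2}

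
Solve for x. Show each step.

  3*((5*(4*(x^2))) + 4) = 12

Step 1. [3*((5*(4*(x^2))) + 4) = 12] 3·(inner) — divide through by 3. So div: (5*(4*(x^2))) + 4 = 4.
Step 2. [(5*(4*(x^2))) + 4 = 4] the outer +4 inverts by subtracting 4. So sub: 5*(4*(x^2)) = 0.
Step 3. [5*(4*(x^2)) = 0] LHS = 5·(…); ÷5 both sides, so div: 4*(x^2) = 0.
Step 4. [4*(x^2) = 0] divide by the outer 4, so div: x^2 = 0.
Step 5. [x^2 = 0] LHS squared, RHS 0 ≥ 0: apply √ (±) ⇒ sqrt: x = 0.

Answer: x ∈ {0}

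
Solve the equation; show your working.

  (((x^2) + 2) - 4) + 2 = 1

Step 1. [(((x^2) + 2) - 4) + 2 = 1] 2 comes off first (subtract 2). So sub: ((x^2) + 2) - 4 = -1.
Step 2. [((x^2) + 2) - 4 = -1] peel the -4: add 4 from each side, so sub: (x^2) + 2 = 3.
Step 3. [(x^2) + 2 = 3] peel the +2: subtract 2 from each side, so sub: x^2 = 1.
Step 4. [x^2 = 1] √ both sides: 1 ≥ 0 gives two branches. So sqrt: x = 1 or -1.

Answer: x ∈ {-1, 1}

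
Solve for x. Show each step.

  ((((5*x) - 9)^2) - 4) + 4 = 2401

Step 1. [((((5*x) - 9)^2) - 4) + 4 = 2401] the outer +4 inverts by subtracting 4 ⇒ sub: (((5*x) - 9)^2) - 4 = 2397.
Step 2. [(((5*x) - 9)^2) - 4 = 2397] the outer -4 inverts by adding 4, so sub: ((5*x) - 9)^2 = 2401.
Step 3. [((5*x) - 9)^2 = 2401] LHS squared, RHS 2401 ≥ 0: apply √ (±), so sqrt: (5*x) - 9 = 49 or -49.
Step 4. [(5*x) - 9 = 49 or -49] -9 is outermost — add 9 both sides. So sub: 5*x = 58 or -40.
Step 5. [5*x = 58 or -40] leading coefficient 5: divide by 5, so div: x = 58/5 or -8.

Answer: x ∈ {-8, 58/5}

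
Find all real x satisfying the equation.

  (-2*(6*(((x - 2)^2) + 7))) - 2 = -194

Step 1. [(-2*(6*(((x - 2)^2) + 7))) - 2 = -194] -2 | LHS and -2 | -194: pull -2 out, so factor: (6*(((x - 2)^2) + 7)) + 1 = 97.
Step 2. [(6*(((x - 2)^2) + 7)) + 1 = 97] subtract 1: x sits inside (… + 1), so sub: 6*(((x - 2)^2) + 7) = 96.
Step 3. [6*(((x - 2)^2) + 7) = 96] 6 out front; divide by 6, so div: ((x - 2)^2) + 7 = 16.
Step 4. [((x - 2)^2) + 7 = 16] 7 comes off first (subtract 7), so sub: (x - 2)^2 = 9.
Step 5. [(x - 2)^2 = 9] 9 ≥ 0, LHS is (·)² — take ±√. So sqrt: x - 2 = 3 or -3.
Step 6. [x - 2 = 3 or -3] 2 comes off first (add 2) ⇒ sub: x = 5 or -1.

Answer: x ∈ {-1, 5}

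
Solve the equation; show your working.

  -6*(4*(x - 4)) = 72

Step 1. [-6*(4*(x - 4)) = 72] -6 out front; divide by -6, so div: 4*(x - 4) = -12.
Step 2. [4*(x - 4) = -12] 4·(inner) — divide through by 4. So div: x - 4 = -3.
Step 3. [x - 4 = -3] add 4: x sits inside (… - 4), so sub: x = 1.

Answer: x ∈ {1}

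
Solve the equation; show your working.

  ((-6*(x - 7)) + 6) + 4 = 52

Step 1. [((-6*(x - 7)) + 6) + 4 = 52] peel the +4: subtract 4 from each side ⇒ sub: (-6*(x - 7)) + 6 = 48.
Step 2. [(-6*(x - 7)) + 6 = 48] +6 is outermost — subtract 6 both sides ⇒ sub: -6*(x - 7) = 42.
Step 3. [-6*(x - 7) = 42] -6 out front; divide by -6 ⇒ div: x - 7 = -7.
Step 4. [x - 7 = -7] add 7: x sits inside (… - 7) ⇒ sub: x = 0.

Answer: x ∈ {0}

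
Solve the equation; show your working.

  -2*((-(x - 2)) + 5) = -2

Step 1. [-2*((-(x - 2)) + 5) = -2] divide by the outer -2 ⇒ div: (-(x - 2)) + 5 = 1.
Step 2. [(-(x - 2)) + 5 = 1] 5 comes off first (subtract 5) ⇒ sub: -(x - 2) = -4.
Step 3. [-(x - 2) = -4] leading − — multiply by −1. So neg: x - 2 = 4.
Step 4. [x - 2 = 4] -2 is outermost — add 2 both sides ⇒ sub: x = 6.

Answer: x ∈ {6}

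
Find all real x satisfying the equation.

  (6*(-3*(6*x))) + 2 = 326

Step 1. [(6*(-3*(6*x))) + 2 = 326] subtract 2: x sits inside (… + 2). So sub: 6*(-3*(6*x)) = 324.
Step 2. [6*(-3*(6*x)) = 324] divide by the outer 6 ⇒ div: -3*(6*x) = 54.
Step 3. [-3*(6*x) = 54] leading coefficient -3: divide by -3, so div: 6*x = -18.
Step 4. [6*x = -18] LHS = 6·(…); ÷6 both sides ⇒ div: x = -3.

Answer: x ∈ {-3}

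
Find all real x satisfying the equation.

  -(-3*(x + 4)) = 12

Step 1. [-(-3*(x + 4)) = 12] LHS negated; negate both sides ⇒ neg: -3*(x + 4) = -12.
Step 2. [-3*(x + 4) = -12] -3 out front; divide by -3 ⇒ div: x + 4 = 4.
Step 3. [x + 4 = 4] 4 comes off first (subtract 4), so sub: x = 0.

Answer: x ∈ {0}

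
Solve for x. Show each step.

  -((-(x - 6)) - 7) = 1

Step 1. [-((-(x - 6)) - 7) = 1] leading − — multiply by −1 ⇒ neg: (-(x - 6)) - 7 = -1.
Step 2. [(-(x - 6)) - 7 = -1] peel the -7: add 7 from each side, so sub: -(x - 6) = 6.
Step 3. [-(x - 6) = 6] LHS negated; negate both sides, so neg: x - 6 = -6.
Step 4. [x - 6 = -6] peel the -6: add 6 from each side, so sub: x = 0.

Answer: x ∈ {0}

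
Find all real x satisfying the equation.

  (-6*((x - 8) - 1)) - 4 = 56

Step 1. [(-6*((x - 8) - 1)) - 4 = 56] the outer -4 inverts by adding 4, so sub: -6*((x - 8) - 1) = 60.
Step 2. [-6*((x - 8) - 1) = 60] divide by the outer -6. So div: (x - 8) - 1 = -10.
Step 3. [(x - 8) - 1 = -10] -1 is outermost — add 1 both sides, so sub: x - 8 = -9.
Step 4. [x - 8 = -9] 8 comes off first (add 8), so sub: x = -1.

Answer: x ∈ {-1}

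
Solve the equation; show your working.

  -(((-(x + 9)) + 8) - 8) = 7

Step 1. [-(((-(x + 9)) + 8) - 8) = 7] flip signs both sides, so neg: ((-(x + 9)) + 8) - 8 = -7.
Step 2. [((-(x + 9)) + 8) - 8 = -7] peel the -8: add 8 from each side. So sub: (-(x + 9)) + 8 = 1.
Step 3. [(-(x + 9)) + 8 = 1] subtract 8: x sits inside (… + 8) ⇒ sub: -(x + 9) = -7.
Step 4. [-(x + 9) = -7] leading − — multiply by −1 ⇒ neg: x + 9 = 7.
Step 5. [x + 9 = 7] +9 is outermost — subtract 9 both sides. So sub: x = -2.

Answer: x ∈ {-2}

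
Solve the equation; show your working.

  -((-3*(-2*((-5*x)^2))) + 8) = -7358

Step 1. [-((-3*(-2*((-5*x)^2))) + 8) = -7358] flip signs both sides, so neg: (-3*(-2*((-5*x)^2))) + 8 = 7358.
Step 2. [(-3*(-2*((-5*x)^2))) + 8 = 7358] 8 comes off first (subtract 8). So sub: -3*(-2*((-5*x)^2)) = 7350.
Step 3. [-3*(-2*((-5*x)^2)) = 7350] -3·(inner) — divide through by -3. So div: -2*((-5*x)^2) = -2450.
Step 4. [-2*((-5*x)^2) = -2450] -2 out front; divide by -2 ⇒ div: (-5*x)^2 = 1225.
Step 5. [(-5*x)^2 = 1225] 1225 ≥ 0, LHS is (·)² — take ±√ ⇒ sqrt: -5*x = 35 or -35.
Step 6. [-5*x = 35 or -35] -5·(inner) — divide through by -5. So div: x = -7 or 7.

Answer: x ∈ {-7, 7}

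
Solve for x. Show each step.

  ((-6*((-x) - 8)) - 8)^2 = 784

Step 1. [((-6*((-x) - 8)) - 8)^2 = 784] 784 ≥ 0, LHS is (·)² — take ±√ ⇒ sqrt: (-6*((-x) - 8)) - 8 = 28 or -28.
Step 2. [(-6*((-x) - 8)) - 8 = 28 or -28] 8 comes off first (add 8) ⇒ sub: -6*((-x) - 8) = 36 or -20.
Step 3. [-6*((-x) - 8) = 36 or -20] -6·(inner) — divide through by -6. So div: (-x) - 8 = -6 or 10/3.
Step 4. [(-x) - 8 = -6 or 10/3] the outer -8 inverts by adding 8, so sub: -x = 2 or 34/3.
Step 5. [-x = 2 or 34/3] flip signs both sides, so neg: x = -2 or -34/3.

Answer: x ∈ {-34/3, -2}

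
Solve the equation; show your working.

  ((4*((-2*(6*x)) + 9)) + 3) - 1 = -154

Step 1. [((4*((-2*(6*x)) + 9)) + 3) - 1 = -154] add 1: x sits inside (… - 1). So sub: (4*((-2*(6*x)) + 9)) + 3 = -153.
Step 2. [(4*((-2*(6*x)) + 9)) + 3 = -153] subtract 3: x sits inside (… + 3) ⇒ sub: 4*((-2*(6*x)) + 9) = -156.
Step 3. [4*((-2*(6*x)) + 9) = -156] 4 out front; divide by 4. So div: (-2*(6*x)) + 9 = -39.
Step 4. [(-2*(6*x)) + 9 = -39] subtract 9: x sits inside (… + 9). So sub: -2*(6*x) = -48.
Step 5. [-2*(6*x) = -48] leading coefficient -2: divide by -2, so div: 6*x = 24.
Step 6. [6*x = 24] 6 out front; divide by 6. So div: x = 4.

Answer: x ∈ {4}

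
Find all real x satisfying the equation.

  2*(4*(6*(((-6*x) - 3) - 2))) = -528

Step 1. [2*(4*(6*(((-6*x) - 3) - 2))) = -528] 2·(inner) — divide through by 2 ⇒ div: 4*(6*(((-6*x) - 3) - 2)) = -264.
Step 2. [4*(6*(((-6*x) - 3) - 2)) = -264] leading coefficient 4: divide by 4. So div: 6*(((-6*x) - 3) - 2) = -66.
Step 3. [6*(((-6*x) - 3) - 2) = -66] 6·(inner) — divide through by 6 ⇒ div: ((-6*x) - 3) - 2 = -11.
Step 4. [((-6*x) - 3) - 2 = -11] 2 comes off first (add 2), so sub: (-6*x) - 3 = -9.
Step 5. [(-6*x) - 3 = -9] add 3: x sits inside (… - 3), so sub: -6*x = -6.
Step 6. [-6*x = -6] leading coefficient -6: divide by -6, so div: x = 1.

Answer: x ∈ {1}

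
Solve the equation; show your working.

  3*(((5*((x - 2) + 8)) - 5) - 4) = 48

Step 1. [3*(((5*((x - 2) + 8)) - 5) - 4) = 48] LHS = 3·(…); ÷3 both sides ⇒ div: ((5*((x - 2) + 8)) - 5) - 4 = 16.
Step 2. [((5*((x - 2) + 8)) - 5) - 4 = 16] add 4: x sits inside (… - 4), so sub: (5*((x - 2) + 8)) - 5 = 20.
Step 3. [(5*((x - 2) + 8)) - 5 = 20] peel the -5: add 5 from each side. So sub: 5*((x - 2) + 8) = 25.
Step 4. [5*((x - 2) + 8) = 25] 5 out front; divide by 5 ⇒ div: (x - 2) + 8 = 5.
Step 5. [(x - 2) + 8 = 5] the outer +8 inverts by subtracting 8, so sub: x - 2 = -3.
Step 6. [x - 2 = -3] the outer -2 inverts by adding 2, so sub: x = -1.

Answer: x ∈ {-1}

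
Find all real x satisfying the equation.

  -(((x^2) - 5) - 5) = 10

Step 1. [-(((x^2) - 5) - 5) = 10] leading − — multiply by −1, so neg: ((x^2) - 5) - 5 = -10.
Step 2. [((x^2) - 5) - 5 = -10] peel the -5: add 5 from each side ⇒ sub: (x^2) - 5 = -5.
Step 3. [(x^2) - 5 = -5] the outer -5 inverts by adding 5, so sub: x^2 = 0.
Step 4. [x^2 = 0] LHS squared, RHS 0 ≥ 0: apply √ (±). So sqrt: x = 0.

Answer: x ∈ {0}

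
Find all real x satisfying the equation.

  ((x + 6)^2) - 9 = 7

Step 1. [((x + 6)^2) - 9 = 7] the outer -9 inverts by adding 9, so sub: (x + 6)^2 = 16.
Step 2. [(x + 6)^2 = 16] LHS squared, RHS 16 ≥ 0: apply √ (±) ⇒ sqrt: x + 6 = 4 or -4.
Step 3. [x + 6 = 4 or -4] subtract 6: x sits inside (… + 6) ⇒ sub: x = -2 or -10.

Answer: x ∈ {-10, -2}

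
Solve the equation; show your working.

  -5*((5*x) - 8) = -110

Step 1. [-5*((5*x) - 8) = -110] -5·(inner) — divide through by -5. So div: (5*x) - 8 = 22.
Step 2. [(5*x) - 8 = 22] add 8: x sits inside (… - 8), so sub: 5*x = 30.
Step 3. [5*x = 30] 5 out front; divide by 5, so div: x = 6.

Answer: x ∈ {6}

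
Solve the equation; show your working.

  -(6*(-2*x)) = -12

Step 1. [-(6*(-2*x)) = -12] LHS negated; negate both sides ⇒ neg: 6*(-2*x) = 12.
Step 2. [6*(-2*x) = 12] LHS = 6·(…); ÷6 both sides ⇒ div: -2*x = 2.
Step 3. [-2*x = 2] -2·(inner) — divide through by -2, so div: x = -1.

Answer: x ∈ {-1}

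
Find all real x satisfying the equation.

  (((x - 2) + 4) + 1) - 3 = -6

Step 1. [(((x - 2) + 4) + 1) - 3 = -6] peel the -3: add 3 from each side, so sub: ((x - 2) + 4) + 1 = -3.
Step 2. [((x - 2) + 4) + 1 = -3] the outer +1 inverts by subtracting 1 ⇒ sub: (x - 2) + 4 = -4.
Step 3. [(x - 2) + 4 = -4] peel the +4: subtract 4 from each side, so sub: x - 2 = -8.
Step 4. [x - 2 = -8] the outer -2 inverts by adding 2, so sub: x = -6.

Answer: x ∈ {-6}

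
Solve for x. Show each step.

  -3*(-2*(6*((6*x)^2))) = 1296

Step 1. [-3*(-2*(6*((6*x)^2))) = 1296] -3·(inner) — divide through by -3, so div: -2*(6*((6*x)^2)) = -432.
Step 2. [-2*(6*((6*x)^2)) = -432] leading coefficient -2: divide by -2, so div: 6*((6*x)^2) = 216.
Step 3. [6*((6*x)^2) = 216] divide by the outer 6 ⇒ div: (6*x)^2 = 36.
Step 4. [(6*x)^2 = 36] √ both sides: 36 ≥ 0 gives two branches, so sqrt: 6*x = 6 or -6.
Step 5. [6*x = 6 or -6] LHS = 6·(…); ÷6 both sides, so div: x = 1 or -1.

Answer: x ∈ {-1, 1}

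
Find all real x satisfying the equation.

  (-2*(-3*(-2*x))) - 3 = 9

Step 1. [(-2*(-3*(-2*x))) - 3 = 9] add 3: x sits inside (… - 3). So sub: -2*(-3*(-2*x)) = 12.
Step 2. [-2*(-3*(-2*x)) = 12] divide by the outer -2. So div: -3*(-2*x) = -6.
Step 3. [-3*(-2*x) = -6] divide by the outer -3 ⇒ div: -2*x = 2.
Step 4. [-2*x = 2] -2·(inner) — divide through by -2 ⇒ div: x = -1.

Answer: x ∈ {-1}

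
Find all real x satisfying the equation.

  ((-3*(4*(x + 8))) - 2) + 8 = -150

Step 1. [((-3*(4*(x + 8))) - 2) + 8 = -150] the outer +8 inverts by subtracting 8 ⇒ sub: (-3*(4*(x + 8))) - 2 = -158.
Step 2. [(-3*(4*(x + 8))) - 2 = -158] 2 comes off first (add 2), so sub: -3*(4*(x + 8)) = -156.
Step 3. [-3*(4*(x + 8)) = -156] LHS = -3·(…); ÷-3 both sides ⇒ div: 4*(x + 8) = 52.
Step 4. [4*(x + 8) = 52] 4 out front; divide by 4, so div: x + 8 = 13.
Step 5. [x + 8 = 13] +8 is outermost — subtract 8 both sides ⇒ sub: x = 5.

Answer: x ∈ {5}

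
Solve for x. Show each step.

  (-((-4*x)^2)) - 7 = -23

Step 1. [(-((-4*x)^2)) - 7 = -23] -7 is outermost — add 7 both sides, so sub: -((-4*x)^2) = -16.
Step 2. [-((-4*x)^2) = -16] flip signs both sides. So neg: (-4*x)^2 = 16.
Step 3. [(-4*x)^2 = 16] √ both sides: 16 ≥ 0 gives two branches. So sqrt: -4*x = 4 or -4.
Step 4. [-4*x = 4 or -4] leading coefficient -4: divide by -4. So div: x = -1 or 1.

Answer: x ∈ {-1, 1}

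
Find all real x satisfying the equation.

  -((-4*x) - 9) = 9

Step 1. [-((-4*x) - 9) = 9] flip signs both sides, so neg: (-4*x) - 9 = -9.
Step 2. [(-4*x) - 9 = -9] 9 comes off first (add 9). So sub: -4*x = 0.
Step 3. [-4*x = 0] -4 out front; divide by -4. So div: x = 0.

Answer: x ∈ {0}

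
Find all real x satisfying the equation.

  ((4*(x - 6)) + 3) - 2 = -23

Step 1. [((4*(x - 6)) + 3) - 2 = -23] peel the -2: add 2 from each side ⇒ sub: (4*(x - 6)) + 3 = -21.
Step 2. [(4*(x - 6)) + 3 = -21] peel the +3: subtract 3 from each side. So sub: 4*(x - 6) = -24.
Step 3. [4*(x - 6) = -24] leading coefficient 4: divide by 4, so div: x - 6 = -6.
Step 4. [x - 6 = -6] peel the -6: add 6 from each side ⇒ sub: x = 0.

Answer: x ∈ {0}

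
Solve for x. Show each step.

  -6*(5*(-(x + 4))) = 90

Step 1. [-6*(5*(-(x + 4))) = 90] LHS = -6·(…); ÷-6 both sides, so div: 5*(-(x + 4)) = -15.
Step 2. [5*(-(x + 4)) = -15] 5 out front; divide by 5. So div: -(x + 4) = -3.
Step 3. [-(x + 4) = -3] LHS negated; negate both sides ⇒ neg: x + 4 = 3.
Step 4. [x + 4 = 3] 4 comes off first (subtract 4), so sub: x = -1.

Answer: x ∈ {-1}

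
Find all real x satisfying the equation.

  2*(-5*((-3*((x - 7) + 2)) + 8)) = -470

Step 1. [2*(-5*((-3*((x - 7) + 2)) + 8)) = -470] 2 out front; divide by 2. So div: -5*((-3*((x - 7) + 2)) + 8) = -235.
Step 2. [-5*((-3*((x - 7) + 2)) + 8) = -235] divide by the outer -5, so div: (-3*((x - 7) + 2)) + 8 = 47.
Step 3. [(-3*((x - 7) + 2)) + 8 = 47] the outer +8 inverts by subtracting 8. So sub: -3*((x - 7) + 2) = 39.
Step 4. [-3*((x - 7) + 2) = 39] -3·(inner) — divide through by -3, so div: (x - 7) + 2 = -13.
Step 5. [(x - 7) + 2 = -13] peel the +2: subtract 2 from each side, so sub: x - 7 = -15.
Step 6. [x - 7 = -15] -7 is outermost — add 7 both sides. So sub: x = -8.

Answer: x ∈ {-8}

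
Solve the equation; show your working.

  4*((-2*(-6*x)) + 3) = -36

Step 1. [4*((-2*(-6*x)) + 3) = -36] LHS = 4·(…); ÷4 both sides, so div: (-2*(-6*x)) + 3 = -9.
Step 2. [(-2*(-6*x)) + 3 = -9] the outer +3 inverts by subtracting 3, so sub: -2*(-6*x) = -12.
Step 3. [-2*(-6*x) = -12] -2·(inner) — divide through by -2, so div: -6*x = 6.
Step 4. [-6*x = 6] leading coefficient -6: divide by -6 ⇒ div: x = -1.

Answer: x ∈ {-1}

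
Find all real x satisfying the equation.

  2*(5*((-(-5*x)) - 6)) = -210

Step 1. [2*(5*((-(-5*x)) - 6)) = -210] LHS = 2·(…); ÷2 both sides ⇒ div: 5*((-(-5*x)) - 6) = -105.
Step 2. [5*((-(-5*x)) - 6) = -105] divide by the outer 5 ⇒ div: (-(-5*x)) - 6 = -21.
Step 3. [(-(-5*x)) - 6 = -21] add 6: x sits inside (… - 6), so sub: -(-5*x) = -15.
Step 4. [-(-5*x) = -15] flip signs both sides ⇒ neg: -5*x = 15.
Step 5. [-5*x = 15] leading coefficient -5: divide by -5. So div: x = -3.

Answer: x ∈ {-3}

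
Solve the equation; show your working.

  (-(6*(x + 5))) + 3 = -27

Step 1. [(-(6*(x + 5))) + 3 = -27] peel the +3: subtract 3 from each side, so sub: -(6*(x + 5)) = -30.
Step 2. [-(6*(x + 5)) = -30] leading − — multiply by −1. So neg: 6*(x + 5) = 30.
Step 3. [6*(x + 5) = 30] LHS = 6·(…); ÷6 both sides. So div: x + 5 = 5.
Step 4. [x + 5 = 5] 5 comes off first (subtract 5), so sub: x = 0.

Answer: x ∈ {0}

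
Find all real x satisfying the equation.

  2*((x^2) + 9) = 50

Step 1. [2*((x^2) + 9) = 50] 2 out front; divide by 2, so div: (x^2) + 9 = 25.
Step 2. [(x^2) + 9 = 25] the outer +9 inverts by subtracting 9, so sub: x^2 = 16.
Step 3. [x^2 = 16] √ both sides: 16 ≥ 0 gives two branches. So sqrt: x = 4 or -4.

Answer: x ∈ {-4, 4}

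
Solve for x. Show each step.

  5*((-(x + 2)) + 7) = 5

Step 1. [5*((-(x + 2)) + 7) = 5] leading coefficient 5: divide by 5, so div: (-(x + 2)) + 7 = 1.
Step 2. [(-(x + 2)) + 7 = 1] 7 comes off first (subtract 7). So sub: -(x + 2) = -6.
Step 3. [-(x + 2) = -6] leading − — multiply by −1. So neg: x + 2 = 6.
Step 4. [x + 2 = 6] 2 comes off first (subtract 2), so sub: x = 4.

Answer: x ∈ {4}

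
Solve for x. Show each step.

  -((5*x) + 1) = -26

Step 1. [-((5*x) + 1) = -26] LHS negated; negate both sides, so neg: (5*x) + 1 = 26.
Step 2. [(5*x) + 1 = 26] subtract 1: x sits inside (… + 1) ⇒ sub: 5*x = 25.
Step 3. [5*x = 25] 5·(inner) — divide through by 5. So div: x = 5.

Answer: x ∈ {5}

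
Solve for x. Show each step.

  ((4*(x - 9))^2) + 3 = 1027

Step 1. [((4*(x - 9))^2) + 3 = 1027] subtract 3: x sits inside (… + 3), so sub: (4*(x - 9))^2 = 1024.
Step 2. [(4*(x - 9))^2 = 1024] √ both sides: 1024 ≥ 0 gives two branches ⇒ sqrt: 4*(x - 9) = 32 or -32.
Step 3. [4*(x - 9) = 32 or -32] leading coefficient 4: divide by 4 ⇒ div: x - 9 = 8 or -8.
Step 4. [x - 9 = 8 or -8] the outer -9 inverts by adding 9, so sub: x = 17 or 1.

Answer: x ∈ {1, 17}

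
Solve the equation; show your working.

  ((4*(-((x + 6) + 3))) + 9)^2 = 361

Step 1. [((4*(-((x + 6) + 3))) + 9)^2 = 361] 361 ≥ 0, LHS is (·)² — take ±√, so sqrt: (4*(-((x + 6) + 3))) + 9 = 19 or -19.
Step 2. [(4*(-((x + 6) + 3))) + 9 = 19 or -19] peel the +9: subtract 9 from each side, so sub: 4*(-((x + 6) + 3)) = 10 or -28.
Step 3. [4*(-((x + 6) + 3)) = 10 or -28] LHS = 4·(…); ÷4 both sides, so div: -((x + 6) + 3) = 5/2 or -7.
Step 4. [-((x + 6) + 3) = 5/2 or -7] LHS negated; negate both sides ⇒ neg: (x + 6) + 3 = -5/2 or 7.
Step 5. [(x + 6) + 3 = -5/2 or 7] 3 comes off first (subtract 3). So sub: x + 6 = -11/2 or 4.
Step 6. [x + 6 = -11/2 or 4] the outer +6 inverts by subtracting 6 ⇒ sub: x = -23/2 or -2.

Answer: x ∈ {-23/2, -2}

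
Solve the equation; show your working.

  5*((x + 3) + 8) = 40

Step 1. [5*((x + 3) + 8) = 40] 5·(inner) — divide through by 5. So div: (x + 3) + 8 = 8.
Step 2. [(x + 3) + 8 = 8] subtract 8: x sits inside (… + 8), so sub: x + 3 = 0.
Step 3. [x + 3 = 0] subtract 3: x sits inside (… + 3). So sub: x = -3.

Answer: x ∈ {-3}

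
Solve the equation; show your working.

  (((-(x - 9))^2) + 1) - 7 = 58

Step 1. [(((-(x - 9))^2) + 1) - 7 = 58] peel the -7: add 7 from each side. So sub: ((-(x - 9))^2) + 1 = 65.
Step 2. [((-(x - 9))^2) + 1 = 65] the outer +1 inverts by subtracting 1, so sub: (-(x - 9))^2 = 64.
Step 3. [(-(x - 9))^2 = 64] √ both sides: 64 ≥ 0 gives two branches, so sqrt: -(x - 9) = 8 or -8.
Step 4. [-(x - 9) = 8 or -8] LHS negated; negate both sides, so neg: x - 9 = -8 or 8.
Step 5. [x - 9 = -8 or 8] the outer -9 inverts by adding 9 ⇒ sub: x = 1 or 17.

Answer: x ∈ {1, 17}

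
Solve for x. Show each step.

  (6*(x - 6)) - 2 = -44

Step 1. [(6*(x - 6)) - 2 = -44] 2 comes off first (add 2) ⇒ sub: 6*(x - 6) = -42.
Step 2. [6*(x - 6) = -42] divide by the outer 6 ⇒ div: x - 6 = -7.
Step 3. [x - 6 = -7] peel the -6: add 6 from each side. So sub: x = -1.

Answer: x ∈ {-1}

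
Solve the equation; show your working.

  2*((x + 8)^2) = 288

Step 1. [2*((x + 8)^2) = 288] divide by the outer 2, so div: (x + 8)^2 = 144.
Step 2. [(x + 8)^2 = 144] √ both sides: 144 ≥ 0 gives two branches, so sqrt: x + 8 = 12 or -12.
Step 3. [x + 8 = 12 or -12] +8 is outermost — subtract 8 both sides ⇒ sub: x = 4 or -20.

Answer: x ∈ {-20, 4}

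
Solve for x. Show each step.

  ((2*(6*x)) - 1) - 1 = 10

Step 1. [((2*(6*x)) - 1) - 1 = 10] peel the -1: add 1 from each side, so sub: (2*(6*x)) - 1 = 11.
Step 2. [(2*(6*x)) - 1 = 11] -1 is outermost — add 1 both sides ⇒ sub: 2*(6*x) = 12.
Step 3. [2*(6*x) = 12] 2·(inner) — divide through by 2. So div: 6*x = 6.
Step 4. [6*x = 6] leading coefficient 6: divide by 6, so div: x = 1.

Answer: x ∈ {1}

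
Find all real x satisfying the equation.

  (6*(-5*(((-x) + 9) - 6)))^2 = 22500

Step 1. [(6*(-5*(((-x) + 9) - 6)))^2 = 22500] LHS squared, RHS 22500 ≥ 0: apply √ (±). So sqrt: 6*(-5*(((-x) + 9) - 6)) = 150 or -150.
Step 2. [6*(-5*(((-x) + 9) - 6)) = 150 or -150] 6 out front; divide by 6, so div: -5*(((-x) + 9) - 6) = 25 or -25.
Step 3. [-5*(((-x) + 9) - 6) = 25 or -25] -5·(inner) — divide through by -5, so div: ((-x) + 9) - 6 = -5 or 5.
Step 4. [((-x) + 9) - 6 = -5 or 5] add 6: x sits inside (… - 6) ⇒ sub: (-x) + 9 = 1 or 11.
Step 5. [(-x) + 9 = 1 or 11] 9 comes off first (subtract 9). So sub: -x = -8 or 2.
Step 6. [-x = -8 or 2] leading − — multiply by −1, so neg: x = 8 or -2.

Answer: x ∈ {-2, 8}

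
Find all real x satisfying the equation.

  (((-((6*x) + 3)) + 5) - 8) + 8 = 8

Step 1. [(((-((6*x) + 3)) + 5) - 8) + 8 = 8] the outer +8 inverts by subtracting 8, so sub: ((-((6*x) + 3)) + 5) - 8 = 0.
Step 2. [((-((6*x) + 3)) + 5) - 8 = 0] peel the -8: add 8 from each side ⇒ sub: (-((6*x) + 3)) + 5 = 8.
Step 3. [(-((6*x) + 3)) + 5 = 8] peel the +5: subtract 5 from each side ⇒ sub: -((6*x) + 3) = 3.
Step 4. [-((6*x) + 3) = 3] leading − — multiply by −1, so neg: (6*x) + 3 = -3.
Step 5. [(6*x) + 3 = -3] subtract 3: x sits inside (… + 3). So sub: 6*x = -6.
Step 6. [6*x = -6] 6 out front; divide by 6, so div: x = -1.

Answer: x ∈ {-1}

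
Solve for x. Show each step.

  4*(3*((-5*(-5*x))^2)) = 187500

Step 1. [4*(3*((-5*(-5*x))^2)) = 187500] 4·(inner) — divide through by 4 ⇒ div: 3*((-5*(-5*x))^2) = 46875.
Step 2. [3*((-5*(-5*x))^2) = 46875] 3 out front; divide by 3 ⇒ div: (-5*(-5*x))^2 = 15625.
Step 3. [(-5*(-5*x))^2 = 15625] 15625 ≥ 0, LHS is (·)² — take ±√, so sqrt: -5*(-5*x) = 125 or -125.
Step 4. [-5*(-5*x) = 125 or -125] divide by the outer -5. So div: -5*x = -25 or 25.
Step 5. [-5*x = -25 or 25] LHS = -5·(…); ÷-5 both sides, so div: x = 5 or -5.

Answer: x ∈ {-5, 5}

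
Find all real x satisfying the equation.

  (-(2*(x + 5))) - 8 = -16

Step 1. [(-(2*(x + 5))) - 8 = -16] the outer -8 inverts by adding 8, so sub: -(2*(x + 5)) = -8.
Step 2. [-(2*(x + 5)) = -8] LHS negated; negate both sides ⇒ neg: 2*(x + 5) = 8.
Step 3. [2*(x + 5) = 8] 2·(inner) — divide through by 2, so div: x + 5 = 4.
Step 4. [x + 5 = 4] the outer +5 inverts by subtracting 5. So sub: x = -1.

Answer: x ∈ {-1}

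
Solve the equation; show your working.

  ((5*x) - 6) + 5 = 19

Step 1. [((5*x) - 6) + 5 = 19] subtract 5: x sits inside (… + 5). So sub: (5*x) - 6 = 14.
Step 2. [(5*x) - 6 = 14] add 6: x sits inside (… - 6), so sub: 5*x = 20.
Step 3. [5*x = 20] LHS = 5·(…); ÷5 both sides. So div: x = 4.

Answer: x ∈ {4}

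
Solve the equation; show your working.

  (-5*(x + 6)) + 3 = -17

Step 1. [(-5*(x + 6)) + 3 = -17] +3 is outermost — subtract 3 both sides, so sub: -5*(x + 6) = -20.
Step 2. [-5*(x + 6) = -20] -5 out front; divide by -5. So div: x + 6 = 4.
Step 3. [x + 6 = 4] subtract 6: x sits inside (… + 6), so sub: x = -2.

Answer: x ∈ {-2}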